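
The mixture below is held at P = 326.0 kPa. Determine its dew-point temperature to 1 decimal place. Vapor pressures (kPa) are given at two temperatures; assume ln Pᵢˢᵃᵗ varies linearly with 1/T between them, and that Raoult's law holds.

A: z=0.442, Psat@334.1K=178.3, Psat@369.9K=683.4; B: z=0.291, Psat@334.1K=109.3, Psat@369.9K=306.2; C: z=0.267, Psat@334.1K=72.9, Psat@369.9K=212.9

Dew-point temperature: Σzᵢ·P/Pᵢˢᵃᵗ(T) = 1. Interpolate ln Pᵢˢᵃᵗ = aᵢ + bᵢ/T.
  T = 334.1 K: ΣzᵢP/Pᵢˢᵃᵗ = 2.8701
  T = 369.9 K: ΣzᵢP/Pᵢˢᵃᵗ = 0.9295
  T = 352.0 K: ΣzᵢP/Pᵢˢᵃᵗ = 1.5840
  T = 360.9 K: ΣzᵢP/Pᵢˢᵃᵗ = 1.2067
  T = 365.4 K: ΣzᵢP/Pᵢˢᵃᵗ = 1.0572
  T = 367.6 K: ΣzᵢP/Pᵢˢᵃᵗ = 0.9923
Interpolating between 365.4 K and 367.6 K gives T ≈ 367.3 K.

T = 367.3 K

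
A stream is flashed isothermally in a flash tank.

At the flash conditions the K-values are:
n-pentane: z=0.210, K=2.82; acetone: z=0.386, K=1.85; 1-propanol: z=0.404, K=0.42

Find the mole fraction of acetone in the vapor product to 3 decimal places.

y_acetone = 0.456

Material balance + equilibrium reduce to Σ zᵢ(Kᵢ−1)/(1+ψ(Kᵢ−1)) = 0.
Check two-phase: ΣzᵢKᵢ = 1.476 > 1 and Σzᵢ/Kᵢ = 1.245 > 1, so g(0) = 0.476 > 0 and g(1) = -0.245 < 0.
Newton iteration, ψ⁰ = 0.5:
  ψ = 0.500: g = 0.1003, g' = -0.598 → ψ = 0.668
  ψ = 0.668: g = -0.0007, g' = -0.617 → ψ = 0.667
Converged at ψ = 0.667.
Compositions from xᵢ = zᵢ/(1+ψ(Kᵢ−1)), yᵢ = Kᵢxᵢ:
  n-pentane: x = 0.095, y = 0.268
  acetone: x = 0.246, y = 0.456
  1-propanol: x = 0.659, y = 0.277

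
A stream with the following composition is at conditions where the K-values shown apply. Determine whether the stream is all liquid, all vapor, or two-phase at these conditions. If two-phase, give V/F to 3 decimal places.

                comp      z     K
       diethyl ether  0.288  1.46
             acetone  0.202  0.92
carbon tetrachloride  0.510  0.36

all liquid

ΣzᵢKᵢ = 0.790; Σzᵢ/Kᵢ = 1.833.
Since ΣzᵢKᵢ < 1 the mixture is below its bubble point — single liquid phase.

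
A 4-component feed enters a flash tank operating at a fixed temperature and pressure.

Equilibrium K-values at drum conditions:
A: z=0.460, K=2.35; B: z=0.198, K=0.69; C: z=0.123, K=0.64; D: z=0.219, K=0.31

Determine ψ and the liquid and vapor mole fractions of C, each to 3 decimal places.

Newton–Raphson from ψ = 0.56:
  ψ = 0.560: g = -0.0224, g' = -0.602 → ψ = 0.523
Converged at ψ = 0.523.
Compositions from xᵢ = zᵢ/(1+ψ(Kᵢ−1)), yᵢ = Kᵢxᵢ:
  A: x = 0.270, y = 0.634
  B: x = 0.236, y = 0.163
  C: x = 0.152, y = 0.097
  D: x = 0.343, y = 0.106

ψ = 0.523, x_C = 0.152, y_C = 0.097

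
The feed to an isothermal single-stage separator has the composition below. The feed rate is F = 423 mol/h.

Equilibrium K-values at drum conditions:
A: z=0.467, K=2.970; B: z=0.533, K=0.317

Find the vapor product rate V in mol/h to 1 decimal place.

Binary case is linear: z₁(K₁−1)(1+V/F(K₂−1)) + z₂(K₂−1)(1+V/F(K₁−1)) = 0
⇒ V/F = [z₁(K₁−1)+z₂(K₂−1)] / [−(K₁−1)(K₂−1)] = 0.5560/1.3455 = 0.413
Then V = V/F·F = 0.4132·423 = 174.8 mol/h and L = F − V = 248.2 mol/h.

V = 174.8 mol/h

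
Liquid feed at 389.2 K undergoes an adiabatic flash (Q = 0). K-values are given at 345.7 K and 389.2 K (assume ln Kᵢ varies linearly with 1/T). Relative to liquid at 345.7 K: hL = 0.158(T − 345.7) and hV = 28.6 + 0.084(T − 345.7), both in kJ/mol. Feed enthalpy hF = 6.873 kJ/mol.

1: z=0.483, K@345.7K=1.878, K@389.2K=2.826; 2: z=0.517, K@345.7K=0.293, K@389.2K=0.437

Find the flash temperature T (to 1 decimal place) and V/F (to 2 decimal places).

T = 353.1 K, V/F = 0.20

Adiabatic flash: solve Rachford–Rice at each trial T, then check hF = ψ·hV(T) + (1−ψ)·hL(T).
  T = 345.7 K: K = (1.878, 0.293), RR gives ψ = 0.094, H_out = 2.698 kJ/mol
  T = 389.2 K: K = (2.826, 0.437), RR gives ψ = 0.575, H_out = 21.461 kJ/mol
  T = 367.4 K: K = (2.331, 0.362), RR gives ψ = 0.368, H_out = 13.374 kJ/mol
  T = 356.5 K: K = (2.098, 0.327), RR gives ψ = 0.246, H_out = 8.554 kJ/mol
  T = 351.1 K: K = (1.987, 0.310), RR gives ψ = 0.176, H_out = 5.804 kJ/mol
  T = 353.8 K: K = (2.042, 0.318), RR gives ψ = 0.212, H_out = 7.217 kJ/mol
  T = 352.5 K: K = (2.015, 0.314), RR gives ψ = 0.195, H_out = 6.547 kJ/mol
Linear interpolation between T = 352.5 (H_out = 6.547) and T = 353.8 (H_out = 7.217) on hF = 6.873 gives T ≈ 353.1 K, at which ψ = 0.20.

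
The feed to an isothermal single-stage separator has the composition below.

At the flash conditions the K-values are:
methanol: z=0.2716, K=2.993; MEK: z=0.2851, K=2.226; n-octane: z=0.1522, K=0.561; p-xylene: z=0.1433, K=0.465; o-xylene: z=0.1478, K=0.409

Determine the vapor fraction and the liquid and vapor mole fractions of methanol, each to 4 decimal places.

Let ψ = V/F and solve Σ zᵢ(Kᵢ−1)/(1+ψ(Kᵢ−1)) = 0.
Feasibility: ΣzᵢKᵢ = 1.6600, Σzᵢ/Kᵢ = 1.1597 — both > 1, two phases present.
Iterate (Newton) starting at ψ = 0.66:
  ψ = 0.6600: g = 0.07119, g' = -0.6271 → ψ = 0.7735
  ψ = 0.7735: g = -0.00050, g' = -0.6417 → ψ = 0.7727
Converged at ψ = 0.7727.
Compositions from xᵢ = zᵢ/(1+ψ(Kᵢ−1)), yᵢ = Kᵢxᵢ:
  methanol: x = 0.1069, y = 0.3200
  MEK: x = 0.1464, y = 0.3259
  n-octane: x = 0.2303, y = 0.1292
  p-xylene: x = 0.2443, y = 0.1136
  o-xylene: x = 0.2720, y = 0.1113

ψ = 0.7727, x_methanol = 0.1069, y_methanol = 0.3200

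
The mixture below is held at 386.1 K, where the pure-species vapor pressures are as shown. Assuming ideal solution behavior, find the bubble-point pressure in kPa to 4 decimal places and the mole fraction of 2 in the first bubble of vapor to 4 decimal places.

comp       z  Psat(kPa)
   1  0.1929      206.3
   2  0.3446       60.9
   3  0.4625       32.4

At the bubble point ψ → 0, so ΣzᵢKᵢ = 1 with Kᵢ = Pᵢˢᵃᵗ/P ⇒ P = ΣzᵢPᵢˢᵃᵗ.
P = 0.1929·206.3 + 0.3446·60.9 + 0.4625·32.4 = 75.7664 kPa
yᵢ = zᵢPᵢˢᵃᵗ/P ⇒ y_2 = 0.3446·60.9/75.7664 = 0.2770

Pbub = 75.7664 kPa, y_2 = 0.2770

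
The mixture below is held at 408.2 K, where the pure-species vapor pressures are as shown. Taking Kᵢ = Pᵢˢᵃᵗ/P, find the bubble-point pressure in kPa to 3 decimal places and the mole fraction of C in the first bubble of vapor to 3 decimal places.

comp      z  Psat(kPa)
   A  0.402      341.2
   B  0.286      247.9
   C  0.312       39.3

At the bubble point ψ → 0, so ΣzᵢKᵢ = 1 with Kᵢ = Pᵢˢᵃᵗ/P ⇒ P = ΣzᵢPᵢˢᵃᵗ.
P = 0.402·341.2 + 0.286·247.9 + 0.312·39.3 = 220.323 kPa
yᵢ = zᵢPᵢˢᵃᵗ/P ⇒ y_C = 0.312·39.3/220.323 = 0.056

Pbub = 220.323 kPa, y_C = 0.056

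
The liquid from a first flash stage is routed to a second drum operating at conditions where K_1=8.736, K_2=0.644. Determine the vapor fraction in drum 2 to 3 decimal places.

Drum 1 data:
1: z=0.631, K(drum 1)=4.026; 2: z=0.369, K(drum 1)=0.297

V/F (drum 2) = 0.425

Drum 1:
Material balance + equilibrium reduce to Σ zᵢ(Kᵢ−1)/(1+ψ₁(Kᵢ−1)) = 0.
g(0) = ΣzᵢKᵢ − 1 = 1.650 and g(1) = 1 − Σzᵢ/Kᵢ = -0.399, so a root lies in (0, 1).
Binary case is linear: z₁(K₁−1)(1+ψ₁(K₂−1)) + z₂(K₂−1)(1+ψ₁(K₁−1)) = 0
⇒ ψ₁ = [z₁(K₁−1)+z₂(K₂−1)] / [−(K₁−1)(K₂−1)] = 1.6500/2.1273 = 0.776
Drum-1 compositions:
  1: x = 0.189, y = 0.759
  2: x = 0.811, y = 0.241
Drum-2 feed = drum-1 liquid: z₂ = (0.1885, 0.8115).
Drum 2:
Material balance + equilibrium reduce to Σ zᵢ(Kᵢ−1)/(1+ψ₂(Kᵢ−1)) = 0.
Check two-phase: ΣzᵢKᵢ = 2.170 > 1 and Σzᵢ/Kᵢ = 1.282 > 1, so g(0) = 1.170 > 0 and g(1) = -0.282 < 0.
Newton–Raphson from ψ₂ = 0.55:
  ψ₂ = 0.550: g = -0.0817, g' = -0.568 → ψ₂ = 0.406
  ψ₂ = 0.406: g = 0.0144, g' = -0.798 → ψ₂ = 0.424
  ψ₂ = 0.424: g = 0.0004, g' = -0.758 → ψ₂ = 0.425
Converged at ψ₂ = 0.425.
  1: x = 0.044, y = 0.384
  2: x = 0.956, y = 0.616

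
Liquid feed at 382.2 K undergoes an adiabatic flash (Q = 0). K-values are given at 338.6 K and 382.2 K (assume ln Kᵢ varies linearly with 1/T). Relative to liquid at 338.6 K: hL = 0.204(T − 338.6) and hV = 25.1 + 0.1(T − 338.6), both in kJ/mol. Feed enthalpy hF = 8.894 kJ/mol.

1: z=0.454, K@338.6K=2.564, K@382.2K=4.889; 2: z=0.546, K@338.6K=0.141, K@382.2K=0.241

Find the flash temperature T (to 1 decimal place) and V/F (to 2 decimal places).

T = 349.6 K, V/F = 0.28

Adiabatic flash: solve Rachford–Rice at each trial T, then check hF = ψ·hV(T) + (1−ψ)·hL(T).
  T = 338.6 K: K = (2.564, 0.141), RR gives ψ = 0.179, H_out = 4.503 kJ/mol
  T = 382.2 K: K = (4.889, 0.241), RR gives ψ = 0.458, H_out = 18.308 kJ/mol
  T = 360.4 K: K = (3.610, 0.187), RR gives ψ = 0.349, H_out = 12.427 kJ/mol
  T = 349.5 K: K = (3.059, 0.163), RR gives ψ = 0.277, H_out = 8.871 kJ/mol
  T = 354.9 K: K = (3.325, 0.175), RR gives ψ = 0.315, H_out = 10.708 kJ/mol
  T = 352.2 K: K = (3.190, 0.169), RR gives ψ = 0.297, H_out = 9.810 kJ/mol
  T = 350.9 K: K = (3.126, 0.166), RR gives ψ = 0.288, H_out = 9.364 kJ/mol
Linear interpolation between T = 349.5 (H_out = 8.871) and T = 350.9 (H_out = 9.364) on hF = 8.894 gives T ≈ 349.6 K, at which ψ = 0.28.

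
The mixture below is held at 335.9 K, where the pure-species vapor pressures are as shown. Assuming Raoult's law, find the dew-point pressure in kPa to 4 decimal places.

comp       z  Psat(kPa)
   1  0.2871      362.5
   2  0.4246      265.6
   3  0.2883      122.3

At the dew point ψ → 1, so Σzᵢ/Kᵢ = 1 with Kᵢ = Pᵢˢᵃᵗ/P ⇒ 1/P = Σzᵢ/Pᵢˢᵃᵗ.
1/P = 0.2871/362.5 + 0.4246/265.6 + 0.2883/122.3 = 0.0047480 ⇒ P = 210.6167 kPa

Pdew = 210.6167 kPa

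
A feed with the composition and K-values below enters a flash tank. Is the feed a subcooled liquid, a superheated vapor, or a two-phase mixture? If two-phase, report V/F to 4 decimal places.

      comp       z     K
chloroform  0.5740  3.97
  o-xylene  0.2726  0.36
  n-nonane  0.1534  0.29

ΣzᵢKᵢ = 2.4214; Σzᵢ/Kᵢ = 1.4308.
Both exceed 1, so a two-phase solution exists.
Rachford–Rice: g(ψ) = Σ zᵢ(Kᵢ−1)/(1+ψ(Kᵢ−1)) = 0.
Newton–Raphson from ψ = 0.5:
  ψ = 0.5000: g = 0.26060, g' = -1.2473 → ψ = 0.7089
  ψ = 0.7089: g = 0.01028, g' = -1.2126 → ψ = 0.7174
Converged at ψ = 0.7174.

two-phase, V/F = 0.7174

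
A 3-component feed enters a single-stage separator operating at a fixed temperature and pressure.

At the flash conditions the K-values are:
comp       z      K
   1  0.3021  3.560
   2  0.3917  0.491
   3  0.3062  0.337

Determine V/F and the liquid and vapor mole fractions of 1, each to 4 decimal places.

Rachford–Rice: g(V/F) = Σ zᵢ(Kᵢ−1)/(1+V/F(Kᵢ−1)) = 0.
Check two-phase: ΣzᵢKᵢ = 1.3710 > 1 and Σzᵢ/Kᵢ = 1.7912 > 1, so g(0) = 0.3710 > 0 and g(1) = -0.7912 < 0.
Iterate (Newton) starting at V/F = 0.5:
  V/F = 0.5000: g = -0.23192, g' = -0.8646 → V/F = 0.2318
  V/F = 0.2318: g = 0.01947, g' = -1.0982 → V/F = 0.2495
  V/F = 0.2495: g = 0.00031, g' = -1.0637 → V/F = 0.2498
Converged at V/F = 0.2498.
Compositions from xᵢ = zᵢ/(1+V/F(Kᵢ−1)), yᵢ = Kᵢxᵢ:
  1: x = 0.1843, y = 0.6560
  2: x = 0.4488, y = 0.2203
  3: x = 0.3670, y = 0.1237

V/F = 0.2498, x_1 = 0.1843, y_1 = 0.6560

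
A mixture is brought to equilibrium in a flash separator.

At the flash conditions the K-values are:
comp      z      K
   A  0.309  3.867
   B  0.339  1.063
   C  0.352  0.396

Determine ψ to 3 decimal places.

Rachford–Rice: g(ψ) = Σ zᵢ(Kᵢ−1)/(1+ψ(Kᵢ−1)) = 0.
Check two-phase: ΣzᵢKᵢ = 1.695 > 1 and Σzᵢ/Kᵢ = 1.288 > 1, so g(0) = 0.695 > 0 and g(1) = -0.288 < 0.
Iterate (Newton) starting at ψ = 0.5:
  ψ = 0.500: g = 0.0802, g' = -0.694 → ψ = 0.616
  ψ = 0.616: g = 0.0026, g' = -0.659 → ψ = 0.619
Converged at ψ = 0.619.

ψ = 0.619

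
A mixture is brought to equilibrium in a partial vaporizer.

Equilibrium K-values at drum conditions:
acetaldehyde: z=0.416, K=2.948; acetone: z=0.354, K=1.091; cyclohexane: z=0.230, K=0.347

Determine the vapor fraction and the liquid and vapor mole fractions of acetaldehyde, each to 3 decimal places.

ψ = 0.847, x_acetaldehyde = 0.157, y_acetaldehyde = 0.463

Let ψ = V/F and solve Σ zᵢ(Kᵢ−1)/(1+ψ(Kᵢ−1)) = 0.
Check two-phase: ΣzᵢKᵢ = 1.692 > 1 and Σzᵢ/Kᵢ = 1.128 > 1, so g(0) = 0.692 > 0 and g(1) = -0.128 < 0.
Iterate (Newton) starting at ψ = 0.5:
  ψ = 0.500: g = 0.2183, g' = -0.624 → ψ = 0.850
  ψ = 0.850: g = -0.0024, g' = -0.722 → ψ = 0.847
Converged at ψ = 0.847.
Compositions from xᵢ = zᵢ/(1+ψ(Kᵢ−1)), yᵢ = Kᵢxᵢ:
  acetaldehyde: x = 0.157, y = 0.463
  acetone: x = 0.329, y = 0.359
  cyclohexane: x = 0.514, y = 0.178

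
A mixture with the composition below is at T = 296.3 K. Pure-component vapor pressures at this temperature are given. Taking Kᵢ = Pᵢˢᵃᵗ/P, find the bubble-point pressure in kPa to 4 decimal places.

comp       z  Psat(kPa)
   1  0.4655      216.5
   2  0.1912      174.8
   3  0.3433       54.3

At the bubble point ψ → 0, so ΣzᵢKᵢ = 1 with Kᵢ = Pᵢˢᵃᵗ/P ⇒ P = ΣzᵢPᵢˢᵃᵗ.
P = 0.4655·216.5 + 0.1912·174.8 + 0.3433·54.3 = 152.8437 kPa

Pbub = 152.8437 kPa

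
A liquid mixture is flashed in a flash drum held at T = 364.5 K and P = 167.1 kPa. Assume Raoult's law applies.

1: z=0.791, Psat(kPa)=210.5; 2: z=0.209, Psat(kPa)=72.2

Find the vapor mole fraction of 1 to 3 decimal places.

y_1 = 0.864

Raoult's law: Kᵢ = Pᵢˢᵃᵗ/P = Pᵢˢᵃᵗ/167.1.
  K_1 = 210.5/167.1 = 1.25972, K_2 = 72.2/167.1 = 0.43208
Let ψ = V/F and solve Σ zᵢ(Kᵢ−1)/(1+ψ(Kᵢ−1)) = 0.
g(0) = ΣzᵢKᵢ − 1 = 0.087 and g(1) = 1 − Σzᵢ/Kᵢ = -0.112, so a root lies in (0, 1).
Newton–Raphson from ψ = 0.49:
  ψ = 0.490: g = 0.0178, g' = -0.171 → ψ = 0.594
  ψ = 0.594: g = -0.0011, g' = -0.194 → ψ = 0.588
Converged at ψ = 0.588.
Compositions from xᵢ = zᵢ/(1+ψ(Kᵢ−1)), yᵢ = Kᵢxᵢ:
  1: x = 0.686, y = 0.864
  2: x = 0.314, y = 0.136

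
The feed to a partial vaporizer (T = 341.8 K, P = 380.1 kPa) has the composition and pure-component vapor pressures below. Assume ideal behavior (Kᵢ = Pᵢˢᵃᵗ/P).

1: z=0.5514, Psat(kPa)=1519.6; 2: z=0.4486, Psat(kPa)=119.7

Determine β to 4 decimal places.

Raoult's law: Kᵢ = Pᵢˢᵃᵗ/P = Pᵢˢᵃᵗ/380.1.
  K_1 = 1519.6/380.1 = 3.997895, K_2 = 119.7/380.1 = 0.314917
Material balance + equilibrium reduce to Σ zᵢ(Kᵢ−1)/(1+β(Kᵢ−1)) = 0.
Feasibility: ΣzᵢKᵢ = 2.3457, Σzᵢ/Kᵢ = 1.5624 — both > 1, two phases present.
Binary case is linear: z₁(K₁−1)(1+β(K₂−1)) + z₂(K₂−1)(1+β(K₁−1)) = 0
⇒ β = [z₁(K₁−1)+z₂(K₂−1)] / [−(K₁−1)(K₂−1)] = 1.34571/2.05381 = 0.6552

β = 0.6552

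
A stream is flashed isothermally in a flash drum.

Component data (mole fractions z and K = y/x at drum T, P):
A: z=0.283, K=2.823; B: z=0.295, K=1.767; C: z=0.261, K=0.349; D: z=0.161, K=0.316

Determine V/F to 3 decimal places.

Material balance + equilibrium reduce to Σ zᵢ(Kᵢ−1)/(1+V/F(Kᵢ−1)) = 0.
Check two-phase: ΣzᵢKᵢ = 1.462 > 1 and Σzᵢ/Kᵢ = 1.525 > 1, so g(0) = 0.462 > 0 and g(1) = -0.525 < 0.
Iterate (Newton) starting at V/F = 0.56:
  V/F = 0.560: g = -0.0323, g' = -0.787 → V/F = 0.519
  V/F = 0.519: g = -0.0004, g' = -0.770 → V/F = 0.518
Converged at V/F = 0.518.

V/F = 0.518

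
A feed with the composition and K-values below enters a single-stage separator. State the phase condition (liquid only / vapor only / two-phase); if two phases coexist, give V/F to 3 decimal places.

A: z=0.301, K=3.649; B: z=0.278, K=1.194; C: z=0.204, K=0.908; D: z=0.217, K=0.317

ΣzᵢKᵢ = 1.684; Σzᵢ/Kᵢ = 1.225.
Both exceed 1, so a two-phase solution exists.
Material balance + equilibrium reduce to Σ zᵢ(Kᵢ−1)/(1+ψ(Kᵢ−1)) = 0.
Newton iteration, ψ⁰ = 0.44:
  ψ = 0.440: g = 0.1864, g' = -0.668 → ψ = 0.719
  ψ = 0.719: g = 0.0105, g' = -0.651 → ψ = 0.735
Converged at ψ = 0.735.

two-phase, V/F = 0.735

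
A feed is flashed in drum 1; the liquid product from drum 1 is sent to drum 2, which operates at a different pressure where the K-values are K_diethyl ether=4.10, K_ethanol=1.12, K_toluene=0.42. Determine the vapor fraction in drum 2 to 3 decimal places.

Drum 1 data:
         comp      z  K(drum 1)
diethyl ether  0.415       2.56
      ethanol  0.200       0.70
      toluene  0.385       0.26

V/F (drum 2) = 0.443

Drum 1:
Let ψ₁ = V/F and solve Σ zᵢ(Kᵢ−1)/(1+ψ₁(Kᵢ−1)) = 0.
Check two-phase: ΣzᵢKᵢ = 1.302 > 1 and Σzᵢ/Kᵢ = 1.929 > 1, so g(0) = 0.302 > 0 and g(1) = -0.929 < 0.
Newton iteration, ψ₁⁰ = 0.5:
  ψ₁ = 0.500: g = -0.1591, g' = -0.875 → ψ₁ = 0.318
  ψ₁ = 0.318: g = -0.0063, g' = -0.834 → ψ₁ = 0.311
Converged at ψ₁ = 0.311.
Drum-1 compositions:
  diethyl ether: x = 0.280, y = 0.716
  ethanol: x = 0.221, y = 0.154
  toluene: x = 0.500, y = 0.130
Drum-2 feed = drum-1 liquid: z₂ = (0.2795, 0.2206, 0.4999).
Drum 2:
Rachford–Rice: g(ψ₂) = Σ zᵢ(Kᵢ−1)/(1+ψ₂(Kᵢ−1)) = 0.
g(0) = ΣzᵢKᵢ − 1 = 0.603 and g(1) = 1 − Σzᵢ/Kᵢ = -0.455, so a root lies in (0, 1).
Newton iteration, ψ₂⁰ = 0.64:
  ψ₂ = 0.640: g = -0.1461, g' = -0.730 → ψ₂ = 0.440
  ψ₂ = 0.440: g = 0.0026, g' = -0.787 → ψ₂ = 0.443
Converged at ψ₂ = 0.443.
  diethyl ether: x = 0.118, y = 0.483
  ethanol: x = 0.209, y = 0.235
  toluene: x = 0.673, y = 0.283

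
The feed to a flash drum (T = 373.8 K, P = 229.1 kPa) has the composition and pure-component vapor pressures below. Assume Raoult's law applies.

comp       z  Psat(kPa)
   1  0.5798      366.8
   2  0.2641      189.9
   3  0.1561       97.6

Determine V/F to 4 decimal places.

Raoult's law: Kᵢ = Pᵢˢᵃᵗ/P = Pᵢˢᵃᵗ/229.1.
  K_1 = 366.8/229.1 = 1.601048, K_2 = 189.9/229.1 = 0.828896, K_3 = 97.6/229.1 = 0.426015
Material balance + equilibrium reduce to Σ zᵢ(Kᵢ−1)/(1+V/F(Kᵢ−1)) = 0.
Check two-phase: ΣzᵢKᵢ = 1.2137 > 1 and Σzᵢ/Kᵢ = 1.0472 > 1, so g(0) = 0.2137 > 0 and g(1) = -0.0472 < 0.
Newton–Raphson from V/F = 0.5:
  V/F = 0.5000: g = 0.09288, g' = -0.2342 → V/F = 0.8965
  V/F = 0.8965: g = -0.01149, g' = -0.3175 → V/F = 0.8603
  V/F = 0.8603: g = -0.00028, g' = -0.3023 → V/F = 0.8594
Converged at V/F = 0.8594.

V/F = 0.8594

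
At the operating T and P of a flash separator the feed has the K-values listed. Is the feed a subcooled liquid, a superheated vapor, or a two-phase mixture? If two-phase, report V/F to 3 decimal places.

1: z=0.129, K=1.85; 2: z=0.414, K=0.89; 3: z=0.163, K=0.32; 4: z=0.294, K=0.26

subcooled liquid

ΣzᵢKᵢ = 0.736; Σzᵢ/Kᵢ = 2.175.
Since ΣzᵢKᵢ < 1 the mixture is below its bubble point — single liquid phase.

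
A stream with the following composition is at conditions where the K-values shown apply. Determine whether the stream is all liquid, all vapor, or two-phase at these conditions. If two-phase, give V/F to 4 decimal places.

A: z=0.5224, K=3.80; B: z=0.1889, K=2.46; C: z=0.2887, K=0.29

ΣzᵢKᵢ = 2.5335; Σzᵢ/Kᵢ = 1.2098.
Both exceed 1, so a two-phase solution exists.
Let ψ = V/F and solve Σ zᵢ(Kᵢ−1)/(1+ψ(Kᵢ−1)) = 0.
Iterate (Newton) starting at ψ = 0.5:
  ψ = 0.5000: g = 0.45109, g' = -1.1954 → ψ = 0.8774
  ψ = 0.8774: g = 0.00049, g' = -1.4437 → ψ = 0.8777
Converged at ψ = 0.8777.

two-phase, V/F = 0.8777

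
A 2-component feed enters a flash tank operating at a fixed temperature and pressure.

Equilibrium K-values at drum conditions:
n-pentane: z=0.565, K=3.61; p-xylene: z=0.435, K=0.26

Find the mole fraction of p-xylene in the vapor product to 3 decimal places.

Rachford–Rice: g(ψ) = Σ zᵢ(Kᵢ−1)/(1+ψ(Kᵢ−1)) = 0.
Feasibility: ΣzᵢKᵢ = 2.153, Σzᵢ/Kᵢ = 1.830 — both > 1, two phases present.
Iterate (Newton) starting at ψ = 0.62:
  ψ = 0.620: g = -0.0316, g' = -1.375 → ψ = 0.597
Converged at ψ = 0.597.
Compositions from xᵢ = zᵢ/(1+ψ(Kᵢ−1)), yᵢ = Kᵢxᵢ:
  n-pentane: x = 0.221, y = 0.797
  p-xylene: x = 0.779, y = 0.203

y_p-xylene = 0.203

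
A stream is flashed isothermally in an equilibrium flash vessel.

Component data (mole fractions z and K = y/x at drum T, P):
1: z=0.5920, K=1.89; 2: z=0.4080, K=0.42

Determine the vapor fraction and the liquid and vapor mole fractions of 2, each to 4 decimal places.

Material balance + equilibrium reduce to Σ zᵢ(Kᵢ−1)/(1+ψ(Kᵢ−1)) = 0.
Check two-phase: ΣzᵢKᵢ = 1.2902 > 1 and Σzᵢ/Kᵢ = 1.2847 > 1, so g(0) = 0.2902 > 0 and g(1) = -0.2847 < 0.
Newton–Raphson from ψ = 0.5:
  ψ = 0.5000: g = 0.03133, g' = -0.4968 → ψ = 0.5631
  ψ = 0.5631: g = -0.00040, g' = -0.5107 → ψ = 0.5623
Converged at ψ = 0.5623.
Compositions from xᵢ = zᵢ/(1+ψ(Kᵢ−1)), yᵢ = Kᵢxᵢ:
  1: x = 0.3946, y = 0.7457
  2: x = 0.6054, y = 0.2543

ψ = 0.5623, x_2 = 0.6054, y_2 = 0.2543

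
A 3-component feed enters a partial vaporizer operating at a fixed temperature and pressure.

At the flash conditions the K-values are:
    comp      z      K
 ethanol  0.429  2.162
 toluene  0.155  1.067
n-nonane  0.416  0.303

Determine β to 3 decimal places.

Let β = V/F and solve Σ zᵢ(Kᵢ−1)/(1+β(Kᵢ−1)) = 0.
Check two-phase: ΣzᵢKᵢ = 1.219 > 1 and Σzᵢ/Kᵢ = 1.717 > 1, so g(0) = 0.219 > 0 and g(1) = -0.717 < 0.
Iterate (Newton) starting at β = 0.67:
  β = 0.670: g = -0.2538, g' = -0.895 → β = 0.386
  β = 0.386: g = -0.0427, g' = -0.655 → β = 0.321
Converged at β = 0.321.

β = 0.321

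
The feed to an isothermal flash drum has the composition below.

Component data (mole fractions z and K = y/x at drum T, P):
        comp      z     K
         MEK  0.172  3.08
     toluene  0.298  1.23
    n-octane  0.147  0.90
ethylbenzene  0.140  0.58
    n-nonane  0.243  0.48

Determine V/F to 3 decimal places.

Material balance + equilibrium reduce to Σ zᵢ(Kᵢ−1)/(1+V/F(Kᵢ−1)) = 0.
Check two-phase: ΣzᵢKᵢ = 1.226 > 1 and Σzᵢ/Kᵢ = 1.209 > 1, so g(0) = 0.226 > 0 and g(1) = -0.209 < 0.
Newton–Raphson from V/F = 0.67:
  V/F = 0.670: g = -0.0827, g' = -0.346 → V/F = 0.431
  V/F = 0.431: g = 0.0009, g' = -0.367 → V/F = 0.434
Converged at V/F = 0.434.

V/F = 0.434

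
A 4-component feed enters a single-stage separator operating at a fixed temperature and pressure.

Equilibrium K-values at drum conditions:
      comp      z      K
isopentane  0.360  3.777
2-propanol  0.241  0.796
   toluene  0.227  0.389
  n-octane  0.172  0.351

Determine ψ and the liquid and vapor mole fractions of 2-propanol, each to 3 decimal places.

ψ = 0.499, x_2-propanol = 0.268, y_2-propanol = 0.214

Material balance + equilibrium reduce to Σ zᵢ(Kᵢ−1)/(1+ψ(Kᵢ−1)) = 0.
Feasibility: ΣzᵢKᵢ = 1.700, Σzᵢ/Kᵢ = 1.472 — both > 1, two phases present.
Newton–Raphson from ψ = 0.34:
  ψ = 0.340: g = 0.1431, g' = -1.000 → ψ = 0.483
  ψ = 0.483: g = 0.0131, g' = -0.843 → ψ = 0.499
Converged at ψ = 0.499.
Compositions from xᵢ = zᵢ/(1+ψ(Kᵢ−1)), yᵢ = Kᵢxᵢ:
  isopentane: x = 0.151, y = 0.570
  2-propanol: x = 0.268, y = 0.214
  toluene: x = 0.326, y = 0.127
  n-octane: x = 0.254, y = 0.089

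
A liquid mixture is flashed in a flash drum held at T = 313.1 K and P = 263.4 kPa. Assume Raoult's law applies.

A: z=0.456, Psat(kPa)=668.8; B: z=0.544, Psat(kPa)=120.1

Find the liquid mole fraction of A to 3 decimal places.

Raoult's law: Kᵢ = Pᵢˢᵃᵗ/P = Pᵢˢᵃᵗ/263.4.
  K_A = 668.8/263.4 = 2.53910, K_B = 120.1/263.4 = 0.45596
Material balance + equilibrium reduce to Σ zᵢ(Kᵢ−1)/(1+V/F(Kᵢ−1)) = 0.
g(0) = ΣzᵢKᵢ − 1 = 0.406 and g(1) = 1 − Σzᵢ/Kᵢ = -0.373, so a root lies in (0, 1).
Iterate (Newton) starting at V/F = 0.49:
  V/F = 0.490: g = -0.0034, g' = -0.650 → V/F = 0.485
Converged at V/F = 0.485.
Compositions from xᵢ = zᵢ/(1+V/F(Kᵢ−1)), yᵢ = Kᵢxᵢ:
  A: x = 0.261, y = 0.663
  B: x = 0.739, y = 0.337

x_A = 0.261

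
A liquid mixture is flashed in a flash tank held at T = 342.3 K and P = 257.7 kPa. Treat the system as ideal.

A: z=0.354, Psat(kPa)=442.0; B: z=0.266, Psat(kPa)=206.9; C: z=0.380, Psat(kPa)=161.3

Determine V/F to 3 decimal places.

V/F = 0.264

Raoult's law: Kᵢ = Pᵢˢᵃᵗ/P = Pᵢˢᵃᵗ/257.7.
  K_A = 442.0/257.7 = 1.71517, K_B = 206.9/257.7 = 0.80287, K_C = 161.3/257.7 = 0.62592
Rachford–Rice: g(V/F) = Σ zᵢ(Kᵢ−1)/(1+V/F(Kᵢ−1)) = 0.
g(0) = ΣzᵢKᵢ − 1 = 0.059 and g(1) = 1 − Σzᵢ/Kᵢ = -0.145, so a root lies in (0, 1).
Iterate (Newton) starting at V/F = 0.5:
  V/F = 0.500: g = -0.0465, g' = -0.191 → V/F = 0.257
  V/F = 0.257: g = 0.0014, g' = -0.206 → V/F = 0.264
Converged at V/F = 0.264.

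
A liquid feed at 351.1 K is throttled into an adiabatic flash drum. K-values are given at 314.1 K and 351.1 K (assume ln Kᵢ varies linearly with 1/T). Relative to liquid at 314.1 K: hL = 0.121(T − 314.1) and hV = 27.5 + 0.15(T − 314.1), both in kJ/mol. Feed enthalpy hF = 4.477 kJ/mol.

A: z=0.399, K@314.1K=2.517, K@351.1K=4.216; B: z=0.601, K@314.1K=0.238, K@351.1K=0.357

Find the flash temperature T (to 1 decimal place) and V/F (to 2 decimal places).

Adiabatic flash: solve Rachford–Rice at each trial T, then check hF = ψ·hV(T) + (1−ψ)·hL(T).
  T = 314.1 K: K = (2.517, 0.238), RR gives ψ = 0.127, H_out = 3.505 kJ/mol
  T = 351.1 K: K = (4.216, 0.357), RR gives ψ = 0.434, H_out = 16.868 kJ/mol
  T = 332.6 K: K = (3.305, 0.295), RR gives ψ = 0.305, H_out = 10.790 kJ/mol
  T = 323.4 K: K = (2.897, 0.266), RR gives ψ = 0.227, H_out = 7.422 kJ/mol
  T = 318.8 K: K = (2.705, 0.252), RR gives ψ = 0.181, H_out = 5.569 kJ/mol
  T = 316.5 K: K = (2.612, 0.245), RR gives ψ = 0.156, H_out = 4.584 kJ/mol
Linear interpolation between T = 314.1 (H_out = 3.505) and T = 316.5 (H_out = 4.584) on hF = 4.477 gives T ≈ 316.3 K, at which ψ = 0.15.

T = 316.3 K, V/F = 0.15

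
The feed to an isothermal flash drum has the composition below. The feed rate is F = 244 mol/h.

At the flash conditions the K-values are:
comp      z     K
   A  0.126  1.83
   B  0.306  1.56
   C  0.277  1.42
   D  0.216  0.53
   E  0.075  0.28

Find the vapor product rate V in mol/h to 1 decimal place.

V = 182.7 mol/h

Newton–Raphson from ψ = 0.52:
  ψ = 0.520: g = 0.0806, g' = -0.316 → ψ = 0.775
  ψ = 0.775: g = -0.0110, g' = -0.424 → ψ = 0.749
Converged at ψ = 0.749.
Then V = ψ·F = 0.7486·244 = 182.7 mol/h and L = F − V = 61.3 mol/h.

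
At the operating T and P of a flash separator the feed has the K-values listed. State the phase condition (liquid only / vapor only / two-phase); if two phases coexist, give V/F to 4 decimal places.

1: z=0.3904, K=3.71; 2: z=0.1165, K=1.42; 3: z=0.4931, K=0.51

two-phase, V/F = 0.7566

ΣzᵢKᵢ = 1.8653; Σzᵢ/Kᵢ = 1.1541.
Both exceed 1, so a two-phase solution exists.
Rachford–Rice: g(ψ) = Σ zᵢ(Kᵢ−1)/(1+ψ(Kᵢ−1)) = 0.
Iterate (Newton) starting at ψ = 0.55:
  ψ = 0.5500: g = 0.13380, g' = -0.6977 → ψ = 0.7418
  ψ = 0.7418: g = 0.00918, g' = -0.6206 → ψ = 0.7566
Converged at ψ = 0.7566.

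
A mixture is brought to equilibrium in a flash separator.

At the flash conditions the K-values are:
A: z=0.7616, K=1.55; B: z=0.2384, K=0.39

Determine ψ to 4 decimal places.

Let ψ = V/F and solve Σ zᵢ(Kᵢ−1)/(1+ψ(Kᵢ−1)) = 0.
Feasibility: ΣzᵢKᵢ = 1.2735, Σzᵢ/Kᵢ = 1.1026 — both > 1, two phases present.
Newton–Raphson from ψ = 0.5:
  ψ = 0.5000: g = 0.11929, g' = -0.3254 → ψ = 0.8666
  ψ = 0.8666: g = -0.02485, g' = -0.5049 → ψ = 0.8174
  ψ = 0.8174: g = -0.00108, g' = -0.4625 → ψ = 0.8151
Converged at ψ = 0.8151.

ψ = 0.8151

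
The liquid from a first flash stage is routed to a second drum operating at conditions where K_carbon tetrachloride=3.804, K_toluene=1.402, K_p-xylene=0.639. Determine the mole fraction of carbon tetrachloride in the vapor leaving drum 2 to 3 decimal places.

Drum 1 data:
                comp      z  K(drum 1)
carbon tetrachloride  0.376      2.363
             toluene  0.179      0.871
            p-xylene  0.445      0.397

y_carbon tetrachloride (drum 2) = 0.305

Drum 1:
Rachford–Rice: g(ψ₁) = Σ zᵢ(Kᵢ−1)/(1+ψ₁(Kᵢ−1)) = 0.
Check two-phase: ΣzᵢKᵢ = 1.221 > 1 and Σzᵢ/Kᵢ = 1.486 > 1, so g(0) = 0.221 > 0 and g(1) = -0.486 < 0.
Newton iteration, ψ₁⁰ = 0.5:
  ψ₁ = 0.500: g = -0.1041, g' = -0.582 → ψ₁ = 0.321
  ψ₁ = 0.321: g = -0.0005, g' = -0.590 → ψ₁ = 0.320
Converged at ψ₁ = 0.320.
Drum-1 compositions:
  carbon tetrachloride: x = 0.262, y = 0.618
  toluene: x = 0.187, y = 0.163
  p-xylene: x = 0.552, y = 0.219
Drum-2 feed = drum-1 liquid: z₂ = (0.2617, 0.1867, 0.5516).
Drum 2:
Material balance + equilibrium reduce to Σ zᵢ(Kᵢ−1)/(1+ψ₂(Kᵢ−1)) = 0.
g(0) = ΣzᵢKᵢ − 1 = 0.610 and g(1) = 1 − Σzᵢ/Kᵢ = -0.065, so a root lies in (0, 1).
Newton–Raphson from ψ₂ = 0.34:
  ψ₂ = 0.340: g = 0.2147, g' = -0.656 → ψ₂ = 0.667
  ψ₂ = 0.667: g = 0.0525, g' = -0.393 → ψ₂ = 0.801
  ψ₂ = 0.801: g = 0.0028, g' = -0.355 → ψ₂ = 0.809
Converged at ψ₂ = 0.809.
  carbon tetrachloride: x = 0.080, y = 0.305
  toluene: x = 0.141, y = 0.198
  p-xylene: x = 0.779, y = 0.498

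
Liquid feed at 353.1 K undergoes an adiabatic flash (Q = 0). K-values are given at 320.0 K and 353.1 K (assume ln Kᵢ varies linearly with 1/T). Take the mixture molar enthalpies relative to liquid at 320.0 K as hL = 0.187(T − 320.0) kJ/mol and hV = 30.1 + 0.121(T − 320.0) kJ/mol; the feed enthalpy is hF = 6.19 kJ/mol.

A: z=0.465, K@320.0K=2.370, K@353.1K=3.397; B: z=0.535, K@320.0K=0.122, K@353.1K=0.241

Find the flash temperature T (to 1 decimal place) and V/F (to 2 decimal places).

Adiabatic flash: solve Rachford–Rice at each trial T, then check hF = ψ·hV(T) + (1−ψ)·hL(T).
  T = 320.0 K: K = (2.370, 0.122), RR gives ψ = 0.139, H_out = 4.187 kJ/mol
  T = 353.1 K: K = (3.397, 0.241), RR gives ψ = 0.389, H_out = 17.061 kJ/mol
  T = 336.6 K: K = (2.864, 0.175), RR gives ψ = 0.276, H_out = 11.119 kJ/mol
  T = 328.3 K: K = (2.612, 0.147), RR gives ψ = 0.213, H_out = 7.844 kJ/mol
  T = 324.1 K: K = (2.488, 0.134), RR gives ψ = 0.177, H_out = 6.054 kJ/mol
  T = 326.2 K: K = (2.549, 0.140), RR gives ψ = 0.195, H_out = 6.963 kJ/mol
Linear interpolation between T = 324.1 (H_out = 6.054) and T = 326.2 (H_out = 6.963) on hF = 6.19 gives T ≈ 324.4 K, at which ψ = 0.18.

T = 324.4 K, V/F = 0.18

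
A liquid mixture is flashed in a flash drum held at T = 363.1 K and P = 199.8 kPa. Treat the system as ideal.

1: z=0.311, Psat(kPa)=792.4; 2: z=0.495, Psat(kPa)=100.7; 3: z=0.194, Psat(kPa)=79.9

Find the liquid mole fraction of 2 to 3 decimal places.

Raoult's law: Kᵢ = Pᵢˢᵃᵗ/P = Pᵢˢᵃᵗ/199.8.
  K_1 = 792.4/199.8 = 3.96597, K_2 = 100.7/199.8 = 0.50400, K_3 = 79.9/199.8 = 0.39990
Let β = V/F and solve Σ zᵢ(Kᵢ−1)/(1+β(Kᵢ−1)) = 0.
Feasibility: ΣzᵢKᵢ = 1.560, Σzᵢ/Kᵢ = 1.546 — both > 1, two phases present.
Iterate (Newton) starting at β = 0.6:
  β = 0.600: g = -0.1996, g' = -0.772 → β = 0.341
  β = 0.341: g = 0.0165, g' = -0.963 → β = 0.358
  β = 0.358: g = 0.0002, g' = -0.936 → β = 0.359
Converged at β = 0.359.
Compositions from xᵢ = zᵢ/(1+β(Kᵢ−1)), yᵢ = Kᵢxᵢ:
  1: x = 0.151, y = 0.598
  2: x = 0.602, y = 0.303
  3: x = 0.247, y = 0.099

x_2 = 0.602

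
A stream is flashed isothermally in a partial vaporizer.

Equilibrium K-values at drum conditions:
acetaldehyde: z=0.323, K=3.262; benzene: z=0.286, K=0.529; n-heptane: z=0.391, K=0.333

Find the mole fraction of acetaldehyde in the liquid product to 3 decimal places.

Rachford–Rice: g(V/F) = Σ zᵢ(Kᵢ−1)/(1+V/F(Kᵢ−1)) = 0.
Feasibility: ΣzᵢKᵢ = 1.335, Σzᵢ/Kᵢ = 1.814 — both > 1, two phases present.
Iterate (Newton) starting at V/F = 0.5:
  V/F = 0.500: g = -0.2246, g' = -0.864 → V/F = 0.240
  V/F = 0.240: g = 0.0111, g' = -1.021 → V/F = 0.251
Converged at V/F = 0.251.
Compositions from xᵢ = zᵢ/(1+V/F(Kᵢ−1)), yᵢ = Kᵢxᵢ:
  acetaldehyde: x = 0.206, y = 0.672
  benzene: x = 0.324, y = 0.172
  n-heptane: x = 0.470, y = 0.156

x_acetaldehyde = 0.206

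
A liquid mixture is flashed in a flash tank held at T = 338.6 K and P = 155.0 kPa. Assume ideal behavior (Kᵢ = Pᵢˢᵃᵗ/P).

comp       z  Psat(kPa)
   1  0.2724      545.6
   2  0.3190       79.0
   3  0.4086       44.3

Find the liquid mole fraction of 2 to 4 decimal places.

x_2 = 0.3447

Raoult's law: Kᵢ = Pᵢˢᵃᵗ/P = Pᵢˢᵃᵗ/155.0.
  K_1 = 545.6/155.0 = 3.520000, K_2 = 79.0/155.0 = 0.509677, K_3 = 44.3/155.0 = 0.285806
Newton iteration, β⁰ = 0.5:
  β = 0.5000: g = -0.35738, g' = -0.9775 → β = 0.1344
  β = 0.1344: g = 0.02253, g' = -1.3082 → β = 0.1516
  β = 0.1516: g = 0.00045, g' = -1.2572 → β = 0.1520
Converged at β = 0.1520.
Compositions from xᵢ = zᵢ/(1+β(Kᵢ−1)), yᵢ = Kᵢxᵢ:
  1: x = 0.1970, y = 0.6933
  2: x = 0.3447, y = 0.1757
  3: x = 0.4583, y = 0.1310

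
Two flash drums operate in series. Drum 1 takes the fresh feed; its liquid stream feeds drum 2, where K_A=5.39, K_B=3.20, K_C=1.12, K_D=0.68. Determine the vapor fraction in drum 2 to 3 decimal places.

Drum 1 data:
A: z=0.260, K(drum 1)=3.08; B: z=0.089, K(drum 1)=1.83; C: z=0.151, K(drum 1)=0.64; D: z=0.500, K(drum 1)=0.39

Drum 1:
Material balance + equilibrium reduce to Σ zᵢ(Kᵢ−1)/(1+ψ₁(Kᵢ−1)) = 0.
Check two-phase: ΣzᵢKᵢ = 1.255 > 1 and Σzᵢ/Kᵢ = 1.651 > 1, so g(0) = 0.255 > 0 and g(1) = -0.651 < 0.
Iterate (Newton) starting at ψ₁ = 0.58:
  ψ₁ = 0.580: g = -0.2457, g' = -0.736 → ψ₁ = 0.246
  ψ₁ = 0.246: g = 0.0006, g' = -0.816 → ψ₁ = 0.247
Converged at ψ₁ = 0.247.
Drum-1 compositions:
  A: x = 0.172, y = 0.529
  B: x = 0.074, y = 0.135
  C: x = 0.166, y = 0.106
  D: x = 0.589, y = 0.230
Drum-2 feed = drum-1 liquid: z₂ = (0.1718, 0.0739, 0.1657, 0.5886).
Drum 2:
Rachford–Rice: g(ψ₂) = Σ zᵢ(Kᵢ−1)/(1+ψ₂(Kᵢ−1)) = 0.
Feasibility: ΣzᵢKᵢ = 1.748, Σzᵢ/Kᵢ = 1.068 — both > 1, two phases present.
Newton iteration, ψ₂⁰ = 0.42:
  ψ₂ = 0.420: g = 0.1510, g' = -0.589 → ψ₂ = 0.677
  ψ₂ = 0.677: g = 0.0333, g' = -0.368 → ψ₂ = 0.767
  ψ₂ = 0.767: g = 0.0018, g' = -0.331 → ψ₂ = 0.772
Converged at ψ₂ = 0.772.
  A: x = 0.039, y = 0.211
  B: x = 0.027, y = 0.088
  C: x = 0.152, y = 0.170
  D: x = 0.782, y = 0.532

V/F (drum 2) = 0.772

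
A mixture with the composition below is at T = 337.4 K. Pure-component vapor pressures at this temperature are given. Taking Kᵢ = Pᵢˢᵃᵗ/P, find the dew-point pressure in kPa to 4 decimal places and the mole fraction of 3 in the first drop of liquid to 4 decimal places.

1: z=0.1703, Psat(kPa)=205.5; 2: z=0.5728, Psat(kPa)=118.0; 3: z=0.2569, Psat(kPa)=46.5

At the dew point ψ → 1, so Σzᵢ/Kᵢ = 1 with Kᵢ = Pᵢˢᵃᵗ/P ⇒ 1/P = Σzᵢ/Pᵢˢᵃᵗ.
1/P = 0.1703/205.5 + 0.5728/118.0 + 0.2569/46.5 = 0.0112077 ⇒ P = 89.2245 kPa
xᵢ = zᵢP/Pᵢˢᵃᵗ ⇒ x_3 = 0.2569·89.2245/46.5 = 0.4929

Pdew = 89.2245 kPa, x_3 = 0.4929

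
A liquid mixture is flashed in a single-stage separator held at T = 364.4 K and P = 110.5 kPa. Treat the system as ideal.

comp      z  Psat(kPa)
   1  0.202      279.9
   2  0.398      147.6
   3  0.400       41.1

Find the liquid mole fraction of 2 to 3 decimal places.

Raoult's law: Kᵢ = Pᵢˢᵃᵗ/P = Pᵢˢᵃᵗ/110.5.
  K_1 = 279.9/110.5 = 2.53303, K_2 = 147.6/110.5 = 1.33575, K_3 = 41.1/110.5 = 0.37195
Rachford–Rice: g(ψ) = Σ zᵢ(Kᵢ−1)/(1+ψ(Kᵢ−1)) = 0.
Feasibility: ΣzᵢKᵢ = 1.192, Σzᵢ/Kᵢ = 1.453 — both > 1, two phases present.
Newton iteration, ψ⁰ = 0.5:
  ψ = 0.500: g = -0.0765, g' = -0.520 → ψ = 0.353
  ψ = 0.353: g = -0.0024, g' = -0.496 → ψ = 0.348
Converged at ψ = 0.348.
Compositions from xᵢ = zᵢ/(1+ψ(Kᵢ−1)), yᵢ = Kᵢxᵢ:
  1: x = 0.132, y = 0.334
  2: x = 0.356, y = 0.476
  3: x = 0.512, y = 0.190

x_2 = 0.356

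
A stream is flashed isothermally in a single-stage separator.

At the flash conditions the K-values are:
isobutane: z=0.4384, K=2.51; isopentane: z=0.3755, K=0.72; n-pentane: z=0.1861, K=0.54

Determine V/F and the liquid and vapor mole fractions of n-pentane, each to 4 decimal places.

V/F = 0.8826, x_n-pentane = 0.3133, y_n-pentane = 0.1692

Rachford–Rice: g(V/F) = Σ zᵢ(Kᵢ−1)/(1+V/F(Kᵢ−1)) = 0.
Feasibility: ΣzᵢKᵢ = 1.4712, Σzᵢ/Kᵢ = 1.0408 — both > 1, two phases present.
Newton iteration, V/F⁰ = 0.5:
  V/F = 0.5000: g = 0.14377, g' = -0.4308 → V/F = 0.8337
  V/F = 0.8337: g = 0.01702, g' = -0.3496 → V/F = 0.8824
  V/F = 0.8824: g = 0.00007, g' = -0.3472 → V/F = 0.8826
Converged at V/F = 0.8826.
Compositions from xᵢ = zᵢ/(1+V/F(Kᵢ−1)), yᵢ = Kᵢxᵢ:
  isobutane: x = 0.1879, y = 0.4717
  isopentane: x = 0.4988, y = 0.3591
  n-pentane: x = 0.3133, y = 0.1692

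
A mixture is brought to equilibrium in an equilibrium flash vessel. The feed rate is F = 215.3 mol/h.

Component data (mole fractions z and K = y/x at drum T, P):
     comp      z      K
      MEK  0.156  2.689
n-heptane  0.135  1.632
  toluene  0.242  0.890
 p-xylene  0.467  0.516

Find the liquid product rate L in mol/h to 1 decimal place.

Material balance + equilibrium reduce to Σ zᵢ(Kᵢ−1)/(1+ψ(Kᵢ−1)) = 0.
g(0) = ΣzᵢKᵢ − 1 = 0.096 and g(1) = 1 − Σzᵢ/Kᵢ = -0.318, so a root lies in (0, 1).
Iterate (Newton) starting at ψ = 0.5:
  ψ = 0.500: g = -0.1187, g' = -0.356 → ψ = 0.166
  ψ = 0.166: g = 0.0100, g' = -0.448 → ψ = 0.189
Converged at ψ = 0.189.
Then V = ψ·F = 0.1889·215.3 = 40.7 mol/h and L = F − V = 174.6 mol/h.

L = 174.6 mol/h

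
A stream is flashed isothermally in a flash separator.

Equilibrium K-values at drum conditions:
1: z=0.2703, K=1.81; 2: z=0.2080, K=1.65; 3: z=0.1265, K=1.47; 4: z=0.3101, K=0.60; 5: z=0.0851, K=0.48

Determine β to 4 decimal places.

Rachford–Rice: g(β) = Σ zᵢ(Kᵢ−1)/(1+β(Kᵢ−1)) = 0.
Check two-phase: ΣzᵢKᵢ = 1.2453 > 1 and Σzᵢ/Kᵢ = 1.0556 > 1, so g(0) = 0.2453 > 0 and g(1) = -0.0556 < 0.
Newton–Raphson from β = 0.58:
  β = 0.5800: g = 0.06899, g' = -0.2770 → β = 0.8291
  β = 0.8291: g = -0.00175, g' = -0.2972 → β = 0.8232
Converged at β = 0.8232.

β = 0.8232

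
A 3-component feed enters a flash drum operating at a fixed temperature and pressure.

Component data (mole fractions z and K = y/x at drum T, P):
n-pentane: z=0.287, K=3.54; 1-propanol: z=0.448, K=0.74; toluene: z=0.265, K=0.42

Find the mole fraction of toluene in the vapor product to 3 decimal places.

y_toluene = 0.151

Material balance + equilibrium reduce to Σ zᵢ(Kᵢ−1)/(1+V/F(Kᵢ−1)) = 0.
Feasibility: ΣzᵢKᵢ = 1.459, Σzᵢ/Kᵢ = 1.317 — both > 1, two phases present.
Newton–Raphson from V/F = 0.48:
  V/F = 0.480: g = -0.0176, g' = -0.587 → V/F = 0.450
Converged at V/F = 0.450.
Compositions from xᵢ = zᵢ/(1+V/F(Kᵢ−1)), yᵢ = Kᵢxᵢ:
  n-pentane: x = 0.134, y = 0.474
  1-propanol: x = 0.507, y = 0.375
  toluene: x = 0.359, y = 0.151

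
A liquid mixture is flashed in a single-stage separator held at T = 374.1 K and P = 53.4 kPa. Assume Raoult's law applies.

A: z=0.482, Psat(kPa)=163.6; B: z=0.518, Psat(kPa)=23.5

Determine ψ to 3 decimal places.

Raoult's law: Kᵢ = Pᵢˢᵃᵗ/P = Pᵢˢᵃᵗ/53.4.
  K_A = 163.6/53.4 = 3.06367, K_B = 23.5/53.4 = 0.44007
Rachford–Rice: g(ψ) = Σ zᵢ(Kᵢ−1)/(1+ψ(Kᵢ−1)) = 0.
g(0) = ΣzᵢKᵢ − 1 = 0.705 and g(1) = 1 − Σzᵢ/Kᵢ = -0.334, so a root lies in (0, 1).
Newton iteration, ψ⁰ = 0.5:
  ψ = 0.500: g = 0.0867, g' = -0.810 → ψ = 0.607
  ψ = 0.607: g = 0.0022, g' = -0.777 → ψ = 0.610
Converged at ψ = 0.610.

ψ = 0.610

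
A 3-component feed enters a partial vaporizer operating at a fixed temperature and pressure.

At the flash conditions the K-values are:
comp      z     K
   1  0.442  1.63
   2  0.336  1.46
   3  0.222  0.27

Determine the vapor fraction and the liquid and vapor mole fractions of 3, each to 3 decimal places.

Let ψ = V/F and solve Σ zᵢ(Kᵢ−1)/(1+ψ(Kᵢ−1)) = 0.
Feasibility: ΣzᵢKᵢ = 1.271, Σzᵢ/Kᵢ = 1.324 — both > 1, two phases present.
Newton–Raphson from ψ = 0.65:
  ψ = 0.650: g = 0.0082, g' = -0.559 → ψ = 0.665
  ψ = 0.665: g = -0.0001, g' = -0.575 → ψ = 0.664
Converged at ψ = 0.664.
Compositions from xᵢ = zᵢ/(1+ψ(Kᵢ−1)), yᵢ = Kᵢxᵢ:
  1: x = 0.312, y = 0.508
  2: x = 0.257, y = 0.376
  3: x = 0.431, y = 0.116

ψ = 0.664, x_3 = 0.431, y_3 = 0.116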